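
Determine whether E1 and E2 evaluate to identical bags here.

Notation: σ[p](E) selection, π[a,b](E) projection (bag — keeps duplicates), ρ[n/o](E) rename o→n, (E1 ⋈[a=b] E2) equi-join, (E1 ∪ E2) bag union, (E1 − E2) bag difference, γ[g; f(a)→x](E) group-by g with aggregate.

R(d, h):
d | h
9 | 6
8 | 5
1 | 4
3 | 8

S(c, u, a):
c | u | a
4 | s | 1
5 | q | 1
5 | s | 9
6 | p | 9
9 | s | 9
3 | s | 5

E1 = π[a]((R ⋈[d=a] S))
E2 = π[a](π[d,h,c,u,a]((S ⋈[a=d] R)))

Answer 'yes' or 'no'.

E1 stepwise |·|:
  R → 4
  S → 6
  (R ⋈[d=a] S) → 5
  π[a]((R ⋈[d=a] S)) → 5
E2 stepwise |·|:
  S → 6
  R → 4
  (S ⋈[a=d] R) → 5
  π[d,h,c,u,a]((S ⋈[a=d] R)) → 5
  π[a](π[d,h,c,u,a]((S ⋈[a=d] R))) → 5

E1 and E2 produce the same multiset:
a
1
1
9
9
9

yes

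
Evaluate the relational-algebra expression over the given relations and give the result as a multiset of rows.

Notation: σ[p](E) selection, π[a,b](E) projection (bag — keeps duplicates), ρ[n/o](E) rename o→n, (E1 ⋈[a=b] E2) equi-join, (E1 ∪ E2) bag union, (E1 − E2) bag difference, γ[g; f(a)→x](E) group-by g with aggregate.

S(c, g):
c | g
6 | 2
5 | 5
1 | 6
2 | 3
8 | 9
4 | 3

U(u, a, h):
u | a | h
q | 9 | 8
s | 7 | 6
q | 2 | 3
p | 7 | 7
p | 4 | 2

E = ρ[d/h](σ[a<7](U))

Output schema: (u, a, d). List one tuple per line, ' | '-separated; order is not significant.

Stepwise |·|:
  U → 5
  σ[a<7](U) → 2
  ρ[d/h](σ[a<7](U)) → 2

== RESULT ==
u | a | d
p | 4 | 2
q | 2 | 3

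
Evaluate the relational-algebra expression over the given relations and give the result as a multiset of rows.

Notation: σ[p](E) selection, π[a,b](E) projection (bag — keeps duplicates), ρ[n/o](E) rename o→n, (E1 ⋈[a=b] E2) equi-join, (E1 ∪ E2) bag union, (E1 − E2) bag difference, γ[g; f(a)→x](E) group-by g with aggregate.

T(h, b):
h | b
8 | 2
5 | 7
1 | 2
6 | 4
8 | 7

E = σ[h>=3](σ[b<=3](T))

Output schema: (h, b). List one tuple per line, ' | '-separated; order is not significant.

Row counts bottom-up:
  T → 5
  σ[b<=3](T) → 2
  σ[h>=3](σ[b<=3](T)) → 1

== RESULT ==
h | b
8 | 2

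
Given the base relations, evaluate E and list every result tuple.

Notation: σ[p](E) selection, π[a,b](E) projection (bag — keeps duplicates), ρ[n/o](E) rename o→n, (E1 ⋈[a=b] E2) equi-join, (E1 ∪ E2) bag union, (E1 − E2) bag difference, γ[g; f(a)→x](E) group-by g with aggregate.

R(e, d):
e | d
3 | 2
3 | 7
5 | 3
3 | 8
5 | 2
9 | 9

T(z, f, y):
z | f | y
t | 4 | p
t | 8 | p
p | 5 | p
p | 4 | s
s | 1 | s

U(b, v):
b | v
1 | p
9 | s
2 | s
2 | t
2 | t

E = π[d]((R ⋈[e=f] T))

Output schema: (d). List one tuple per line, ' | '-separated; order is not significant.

Row counts bottom-up:
  R → 6
  T → 5
  (R ⋈[e=f] T) → 2
  π[d]((R ⋈[e=f] T)) → 2

== RESULT ==
d
2
3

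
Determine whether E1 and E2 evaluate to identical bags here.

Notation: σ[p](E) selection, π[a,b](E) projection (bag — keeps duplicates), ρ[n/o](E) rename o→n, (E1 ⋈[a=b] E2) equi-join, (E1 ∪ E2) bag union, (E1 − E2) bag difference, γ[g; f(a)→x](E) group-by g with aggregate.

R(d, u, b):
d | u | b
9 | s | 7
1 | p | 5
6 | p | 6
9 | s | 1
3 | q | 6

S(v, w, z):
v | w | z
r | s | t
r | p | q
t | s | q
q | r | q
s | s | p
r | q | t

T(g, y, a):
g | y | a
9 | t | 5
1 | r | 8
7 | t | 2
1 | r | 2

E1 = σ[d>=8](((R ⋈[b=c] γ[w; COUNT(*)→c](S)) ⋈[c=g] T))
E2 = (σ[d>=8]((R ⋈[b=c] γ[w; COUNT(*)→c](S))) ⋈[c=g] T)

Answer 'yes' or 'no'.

E1 subexpression sizes:
  R → 5
  S → 6
  γ[w; COUNT(*)→c](S) → 4
  (R ⋈[b=c] γ[w; COUNT(*)→c](S)) → 3
  T → 4
  ((R ⋈[b=c] γ[w; COUNT(*)→c](S)) ⋈[c=g] T) → 6
  σ[d>=8](((R ⋈[b=c] γ[w; COUNT(*)→c](S)) ⋈[c=g] T)) → 6
E2 subexpression sizes:
  R → 5
  S → 6
  γ[w; COUNT(*)→c](S) → 4
  (R ⋈[b=c] γ[w; COUNT(*)→c](S)) → 3
  σ[d>=8]((R ⋈[b=c] γ[w; COUNT(*)→c](S))) → 3
  T → 4
  (σ[d>=8]((R ⋈[b=c] γ[w; COUNT(*)→c](S))) ⋈[c=g] T) → 6

E1 and E2 produce the same multiset:
d | u | b | w | c | g | y | a
9 | s | 1 | p | 1 | 1 | r | 2
9 | s | 1 | p | 1 | 1 | r | 8
9 | s | 1 | q | 1 | 1 | r | 2
9 | s | 1 | q | 1 | 1 | r | 8
9 | s | 1 | r | 1 | 1 | r | 2
9 | s | 1 | r | 1 | 1 | r | 8

yes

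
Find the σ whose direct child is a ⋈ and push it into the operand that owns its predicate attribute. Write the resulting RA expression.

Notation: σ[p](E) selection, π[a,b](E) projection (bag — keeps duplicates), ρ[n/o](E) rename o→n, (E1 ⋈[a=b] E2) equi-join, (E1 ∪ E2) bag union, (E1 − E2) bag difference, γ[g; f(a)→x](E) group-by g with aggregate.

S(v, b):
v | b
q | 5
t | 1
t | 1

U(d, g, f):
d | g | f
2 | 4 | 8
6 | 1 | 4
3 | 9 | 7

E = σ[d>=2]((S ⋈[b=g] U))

σ filters on d, owned by the right side.
E' = (S ⋈[b=g] σ[d>=2](U))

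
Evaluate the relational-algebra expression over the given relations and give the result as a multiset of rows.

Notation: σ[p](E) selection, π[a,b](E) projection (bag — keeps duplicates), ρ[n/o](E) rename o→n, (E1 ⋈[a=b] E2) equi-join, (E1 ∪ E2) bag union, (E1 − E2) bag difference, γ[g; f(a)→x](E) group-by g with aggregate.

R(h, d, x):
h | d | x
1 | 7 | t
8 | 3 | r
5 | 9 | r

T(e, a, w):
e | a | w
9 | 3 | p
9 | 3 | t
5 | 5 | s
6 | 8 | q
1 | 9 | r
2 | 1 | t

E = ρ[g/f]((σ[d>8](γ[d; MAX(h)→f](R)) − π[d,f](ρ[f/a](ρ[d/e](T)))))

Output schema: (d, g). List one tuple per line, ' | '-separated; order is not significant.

Per-node cardinality:
  R → 3
  γ[d; MAX(h)→f](R) → 3
  σ[d>8](γ[d; MAX(h)→f](R)) → 1
  T → 6
  ρ[d/e](T) → 6
  ρ[f/a](ρ[d/e](T)) → 6
  π[d,f](ρ[f/a](ρ[d/e](T))) → 6
  (σ[d>8](γ[d; MAX(h)→f](R)) − π[d,f](ρ[f/a](ρ[d/e](T)))) → 1
  ρ[g/f]((σ[d>8](γ[d; MAX(h)→f](R)) − π[d,f](ρ[f/a](ρ[d/e](T))))) → 1

== RESULT ==
d | g
9 | 5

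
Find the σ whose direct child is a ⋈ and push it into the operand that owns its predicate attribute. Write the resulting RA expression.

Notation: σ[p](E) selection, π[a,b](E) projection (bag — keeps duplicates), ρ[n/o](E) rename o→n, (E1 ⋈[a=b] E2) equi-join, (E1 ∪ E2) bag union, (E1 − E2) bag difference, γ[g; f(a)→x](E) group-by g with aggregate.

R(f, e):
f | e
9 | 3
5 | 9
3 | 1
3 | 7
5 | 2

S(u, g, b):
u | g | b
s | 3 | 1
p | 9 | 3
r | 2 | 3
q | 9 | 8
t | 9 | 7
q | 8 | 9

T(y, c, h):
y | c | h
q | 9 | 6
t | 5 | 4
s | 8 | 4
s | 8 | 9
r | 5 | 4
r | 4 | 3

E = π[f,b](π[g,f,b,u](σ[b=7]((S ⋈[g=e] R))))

σ filters on b, owned by the left side.
E' = π[f,b](π[g,f,b,u]((σ[b=7](S) ⋈[g=e] R)))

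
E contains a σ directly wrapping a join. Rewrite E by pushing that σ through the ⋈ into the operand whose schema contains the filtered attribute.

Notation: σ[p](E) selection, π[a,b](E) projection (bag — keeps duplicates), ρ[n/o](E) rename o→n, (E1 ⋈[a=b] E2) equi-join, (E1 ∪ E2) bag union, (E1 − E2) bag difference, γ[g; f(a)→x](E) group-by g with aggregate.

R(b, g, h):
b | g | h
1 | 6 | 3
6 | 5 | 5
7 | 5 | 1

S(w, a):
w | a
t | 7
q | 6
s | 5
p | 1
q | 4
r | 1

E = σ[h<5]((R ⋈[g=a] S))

σ filters on h, owned by the left side.
E' = (σ[h<5](R) ⋈[g=a] S)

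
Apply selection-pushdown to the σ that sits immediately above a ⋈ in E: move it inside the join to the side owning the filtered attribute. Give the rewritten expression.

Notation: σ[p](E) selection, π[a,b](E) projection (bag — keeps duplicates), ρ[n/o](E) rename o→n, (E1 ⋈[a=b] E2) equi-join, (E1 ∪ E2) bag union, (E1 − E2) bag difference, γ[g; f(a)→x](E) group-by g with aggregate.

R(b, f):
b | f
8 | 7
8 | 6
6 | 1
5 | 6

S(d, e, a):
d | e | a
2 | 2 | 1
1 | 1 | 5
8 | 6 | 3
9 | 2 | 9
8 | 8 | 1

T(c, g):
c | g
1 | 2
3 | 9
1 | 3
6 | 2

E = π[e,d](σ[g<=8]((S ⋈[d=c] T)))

σ filters on g, owned by the right side.
E' = π[e,d]((S ⋈[d=c] σ[g<=8](T)))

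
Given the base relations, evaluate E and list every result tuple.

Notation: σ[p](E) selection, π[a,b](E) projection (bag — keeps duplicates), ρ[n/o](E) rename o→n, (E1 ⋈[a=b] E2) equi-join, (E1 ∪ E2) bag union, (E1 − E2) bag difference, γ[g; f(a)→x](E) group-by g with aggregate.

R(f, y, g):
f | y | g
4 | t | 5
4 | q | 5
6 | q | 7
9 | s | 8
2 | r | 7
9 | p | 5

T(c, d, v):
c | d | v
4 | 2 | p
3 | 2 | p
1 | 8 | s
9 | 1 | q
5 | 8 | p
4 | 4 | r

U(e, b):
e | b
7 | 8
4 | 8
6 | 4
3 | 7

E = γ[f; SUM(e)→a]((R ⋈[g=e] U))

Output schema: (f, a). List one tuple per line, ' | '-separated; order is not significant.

Per-node cardinality:
  R → 6
  U → 4
  (R ⋈[g=e] U) → 2
  γ[f; SUM(e)→a]((R ⋈[g=e] U)) → 2

== RESULT ==
f | a
2 | 7
6 | 7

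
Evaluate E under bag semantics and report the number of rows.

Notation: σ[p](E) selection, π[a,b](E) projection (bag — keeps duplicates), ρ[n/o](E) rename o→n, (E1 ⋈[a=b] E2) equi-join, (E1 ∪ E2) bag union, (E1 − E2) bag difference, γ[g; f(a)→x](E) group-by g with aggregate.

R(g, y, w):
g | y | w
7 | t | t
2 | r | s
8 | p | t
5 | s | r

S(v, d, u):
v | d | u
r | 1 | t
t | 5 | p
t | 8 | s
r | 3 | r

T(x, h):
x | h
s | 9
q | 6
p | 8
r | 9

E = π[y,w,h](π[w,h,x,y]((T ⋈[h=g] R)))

Subexpression sizes:
  T → 4
  R → 4
  (T ⋈[h=g] R) → 1
  π[w,h,x,y]((T ⋈[h=g] R)) → 1
  π[y,w,h](π[w,h,x,y]((T ⋈[h=g] R))) → 1

|E| = 1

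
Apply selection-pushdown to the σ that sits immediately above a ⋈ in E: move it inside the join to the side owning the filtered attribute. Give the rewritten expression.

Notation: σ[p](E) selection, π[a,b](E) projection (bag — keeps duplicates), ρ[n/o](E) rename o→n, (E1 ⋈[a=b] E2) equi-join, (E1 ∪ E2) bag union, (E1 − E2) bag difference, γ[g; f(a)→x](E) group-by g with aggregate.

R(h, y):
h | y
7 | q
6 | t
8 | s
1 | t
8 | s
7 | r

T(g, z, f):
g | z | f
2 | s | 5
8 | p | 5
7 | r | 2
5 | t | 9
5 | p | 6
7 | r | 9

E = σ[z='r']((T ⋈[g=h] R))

σ filters on z, owned by the left side.
E' = (σ[z='r'](T) ⋈[g=h] R)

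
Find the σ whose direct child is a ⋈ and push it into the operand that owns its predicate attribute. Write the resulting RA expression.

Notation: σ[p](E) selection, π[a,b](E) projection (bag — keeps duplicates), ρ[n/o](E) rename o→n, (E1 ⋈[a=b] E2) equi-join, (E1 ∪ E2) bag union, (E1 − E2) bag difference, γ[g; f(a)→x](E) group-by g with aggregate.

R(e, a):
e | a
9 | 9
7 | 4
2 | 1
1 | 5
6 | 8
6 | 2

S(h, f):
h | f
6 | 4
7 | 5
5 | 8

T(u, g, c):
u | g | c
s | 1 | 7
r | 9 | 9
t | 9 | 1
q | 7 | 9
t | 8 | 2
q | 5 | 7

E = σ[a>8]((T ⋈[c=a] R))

σ filters on a, owned by the right side.
E' = (T ⋈[c=a] σ[a>8](R))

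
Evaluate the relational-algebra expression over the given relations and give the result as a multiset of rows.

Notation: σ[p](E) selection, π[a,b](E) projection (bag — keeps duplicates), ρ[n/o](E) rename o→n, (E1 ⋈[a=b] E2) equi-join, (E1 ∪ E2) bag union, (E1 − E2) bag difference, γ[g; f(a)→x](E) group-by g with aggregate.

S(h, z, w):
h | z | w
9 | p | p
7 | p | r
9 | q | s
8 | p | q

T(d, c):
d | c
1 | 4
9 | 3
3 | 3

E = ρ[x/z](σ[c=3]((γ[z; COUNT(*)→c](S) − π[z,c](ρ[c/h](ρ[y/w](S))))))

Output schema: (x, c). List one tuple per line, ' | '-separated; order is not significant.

Stepwise |·|:
  S → 4
  γ[z; COUNT(*)→c](S) → 2
  S → 4
  ρ[y/w](S) → 4
  ρ[c/h](ρ[y/w](S)) → 4
  π[z,c](ρ[c/h](ρ[y/w](S))) → 4
  (γ[z; COUNT(*)→c](S) − π[z,c](ρ[c/h](ρ[y/w](S)))) → 2
  σ[c=3]((γ[z; COUNT(*)→c](S) − π[z,c](ρ[c/h](ρ[y/w](S))))) → 1
  ρ[x/z](σ[c=3]((γ[z; COUNT(*)→c](S) − π[z,c](ρ[c/h](ρ[y/w](S)))))) → 1

== RESULT ==
x | c
p | 3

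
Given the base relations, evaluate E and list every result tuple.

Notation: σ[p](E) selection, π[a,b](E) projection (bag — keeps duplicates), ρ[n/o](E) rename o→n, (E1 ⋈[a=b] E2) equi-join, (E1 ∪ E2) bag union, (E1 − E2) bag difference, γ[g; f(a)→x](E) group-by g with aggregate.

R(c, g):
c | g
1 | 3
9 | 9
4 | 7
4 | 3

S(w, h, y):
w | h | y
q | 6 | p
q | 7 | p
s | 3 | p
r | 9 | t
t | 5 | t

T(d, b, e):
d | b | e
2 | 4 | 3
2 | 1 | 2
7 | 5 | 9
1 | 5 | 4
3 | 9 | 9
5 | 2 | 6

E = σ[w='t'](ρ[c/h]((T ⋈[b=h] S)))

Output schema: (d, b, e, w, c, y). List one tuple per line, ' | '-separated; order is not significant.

Subexpression sizes:
  T → 6
  S → 5
  (T ⋈[b=h] S) → 3
  ρ[c/h]((T ⋈[b=h] S)) → 3
  σ[w='t'](ρ[c/h]((T ⋈[b=h] S))) → 2

== RESULT ==
d | b | e | w | c | y
1 | 5 | 4 | t | 5 | t
7 | 5 | 9 | t | 5 | t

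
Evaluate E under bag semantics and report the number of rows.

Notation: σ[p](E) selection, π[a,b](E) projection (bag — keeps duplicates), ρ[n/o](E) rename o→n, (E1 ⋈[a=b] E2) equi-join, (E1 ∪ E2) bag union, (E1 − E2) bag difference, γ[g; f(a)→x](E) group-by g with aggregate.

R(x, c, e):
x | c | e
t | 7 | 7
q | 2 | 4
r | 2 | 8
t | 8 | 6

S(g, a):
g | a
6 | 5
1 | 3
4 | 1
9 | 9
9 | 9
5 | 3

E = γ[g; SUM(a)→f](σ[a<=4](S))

Row counts bottom-up:
  S → 6
  σ[a<=4](S) → 3
  γ[g; SUM(a)→f](σ[a<=4](S)) → 3

|E| = 3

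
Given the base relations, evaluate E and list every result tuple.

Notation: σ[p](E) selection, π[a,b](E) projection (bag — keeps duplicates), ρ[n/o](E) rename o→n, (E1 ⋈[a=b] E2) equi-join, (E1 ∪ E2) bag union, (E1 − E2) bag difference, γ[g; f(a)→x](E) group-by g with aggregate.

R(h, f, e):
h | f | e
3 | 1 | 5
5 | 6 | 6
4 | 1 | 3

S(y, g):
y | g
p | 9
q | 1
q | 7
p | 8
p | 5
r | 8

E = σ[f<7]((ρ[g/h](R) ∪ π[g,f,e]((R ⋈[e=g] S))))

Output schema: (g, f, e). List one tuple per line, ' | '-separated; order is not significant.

Per-node cardinality:
  R → 3
  ρ[g/h](R) → 3
  R → 3
  S → 6
  (R ⋈[e=g] S) → 1
  π[g,f,e]((R ⋈[e=g] S)) → 1
  (ρ[g/h](R) ∪ π[g,f,e]((R ⋈[e=g] S))) → 4
  σ[f<7]((ρ[g/h](R) ∪ π[g,f,e]((R ⋈[e=g] S)))) → 4

== RESULT ==
g | f | e
3 | 1 | 5
4 | 1 | 3
5 | 1 | 5
5 | 6 | 6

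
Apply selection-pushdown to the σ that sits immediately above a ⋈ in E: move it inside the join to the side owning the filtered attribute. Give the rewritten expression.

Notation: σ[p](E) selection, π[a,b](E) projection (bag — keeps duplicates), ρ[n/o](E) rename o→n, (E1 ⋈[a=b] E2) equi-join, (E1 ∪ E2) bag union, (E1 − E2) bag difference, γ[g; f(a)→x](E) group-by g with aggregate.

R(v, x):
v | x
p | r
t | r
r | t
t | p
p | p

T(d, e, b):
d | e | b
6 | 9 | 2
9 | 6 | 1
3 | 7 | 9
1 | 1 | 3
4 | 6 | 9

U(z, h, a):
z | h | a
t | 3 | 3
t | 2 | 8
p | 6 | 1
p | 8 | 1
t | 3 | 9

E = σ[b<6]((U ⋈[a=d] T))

σ filters on b, owned by the right side.
E' = (U ⋈[a=d] σ[b<6](T))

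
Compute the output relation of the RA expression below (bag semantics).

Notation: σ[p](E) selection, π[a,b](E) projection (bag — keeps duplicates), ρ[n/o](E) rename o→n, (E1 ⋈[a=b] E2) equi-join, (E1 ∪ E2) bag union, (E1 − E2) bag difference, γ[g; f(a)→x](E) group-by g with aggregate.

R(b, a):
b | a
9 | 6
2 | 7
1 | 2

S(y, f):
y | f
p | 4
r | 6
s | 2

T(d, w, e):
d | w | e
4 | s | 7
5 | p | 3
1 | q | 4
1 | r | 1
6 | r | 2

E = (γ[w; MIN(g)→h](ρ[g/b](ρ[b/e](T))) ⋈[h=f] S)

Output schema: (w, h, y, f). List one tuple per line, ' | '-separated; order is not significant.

Stepwise |·|:
  T → 5
  ρ[b/e](T) → 5
  ρ[g/b](ρ[b/e](T)) → 5
  γ[w; MIN(g)→h](ρ[g/b](ρ[b/e](T))) → 4
  S → 3
  (γ[w; MIN(g)→h](ρ[g/b](ρ[b/e](T))) ⋈[h=f] S) → 1

== RESULT ==
w | h | y | f
q | 4 | p | 4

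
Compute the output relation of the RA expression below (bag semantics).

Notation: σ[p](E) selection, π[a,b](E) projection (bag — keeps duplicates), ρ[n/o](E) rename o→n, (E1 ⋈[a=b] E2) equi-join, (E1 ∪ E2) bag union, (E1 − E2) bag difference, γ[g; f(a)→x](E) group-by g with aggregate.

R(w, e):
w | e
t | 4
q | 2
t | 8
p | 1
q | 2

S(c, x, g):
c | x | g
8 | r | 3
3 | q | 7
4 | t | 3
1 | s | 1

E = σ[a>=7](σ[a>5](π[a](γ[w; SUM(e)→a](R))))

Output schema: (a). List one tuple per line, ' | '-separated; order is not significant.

Per-node cardinality:
  R → 5
  γ[w; SUM(e)→a](R) → 3
  π[a](γ[w; SUM(e)→a](R)) → 3
  σ[a>5](π[a](γ[w; SUM(e)→a](R))) → 1
  σ[a>=7](σ[a>5](π[a](γ[w; SUM(e)→a](R)))) → 1

== RESULT ==
a
12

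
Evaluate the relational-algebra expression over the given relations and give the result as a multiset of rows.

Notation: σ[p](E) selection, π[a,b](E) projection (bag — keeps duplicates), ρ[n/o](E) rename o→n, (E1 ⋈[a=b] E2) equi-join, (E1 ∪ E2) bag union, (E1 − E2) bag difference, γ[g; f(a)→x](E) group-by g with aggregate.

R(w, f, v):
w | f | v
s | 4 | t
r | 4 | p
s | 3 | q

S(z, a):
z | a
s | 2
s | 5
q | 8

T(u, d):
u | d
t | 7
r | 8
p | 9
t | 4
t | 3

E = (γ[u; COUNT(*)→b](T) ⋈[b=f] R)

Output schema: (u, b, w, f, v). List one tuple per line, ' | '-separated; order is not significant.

Stepwise |·|:
  T → 5
  γ[u; COUNT(*)→b](T) → 3
  R → 3
  (γ[u; COUNT(*)→b](T) ⋈[b=f] R) → 1

== RESULT ==
u | b | w | f | v
t | 3 | s | 3 | q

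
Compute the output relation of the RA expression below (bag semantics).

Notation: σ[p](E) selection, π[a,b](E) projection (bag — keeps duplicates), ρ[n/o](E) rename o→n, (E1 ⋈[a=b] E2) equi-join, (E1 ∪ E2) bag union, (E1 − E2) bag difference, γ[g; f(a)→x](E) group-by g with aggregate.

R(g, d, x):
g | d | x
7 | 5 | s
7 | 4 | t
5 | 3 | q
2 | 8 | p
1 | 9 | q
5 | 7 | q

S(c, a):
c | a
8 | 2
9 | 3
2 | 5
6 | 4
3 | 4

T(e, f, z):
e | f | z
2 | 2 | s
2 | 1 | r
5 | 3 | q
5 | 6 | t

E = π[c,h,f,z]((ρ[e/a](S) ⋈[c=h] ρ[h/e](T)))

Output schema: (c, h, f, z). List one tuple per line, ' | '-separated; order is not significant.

Stepwise |·|:
  S → 5
  ρ[e/a](S) → 5
  T → 4
  ρ[h/e](T) → 4
  (ρ[e/a](S) ⋈[c=h] ρ[h/e](T)) → 2
  π[c,h,f,z]((ρ[e/a](S) ⋈[c=h] ρ[h/e](T))) → 2

== RESULT ==
c | h | f | z
2 | 2 | 1 | r
2 | 2 | 2 | s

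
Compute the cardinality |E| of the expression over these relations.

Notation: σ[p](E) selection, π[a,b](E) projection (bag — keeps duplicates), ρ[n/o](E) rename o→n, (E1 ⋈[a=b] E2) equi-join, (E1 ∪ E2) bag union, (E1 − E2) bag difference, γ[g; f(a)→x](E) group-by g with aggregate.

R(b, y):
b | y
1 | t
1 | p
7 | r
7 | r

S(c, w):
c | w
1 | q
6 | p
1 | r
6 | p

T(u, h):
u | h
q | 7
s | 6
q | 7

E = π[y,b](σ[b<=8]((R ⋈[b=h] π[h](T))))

Subexpression sizes:
  R → 4
  T → 3
  π[h](T) → 3
  (R ⋈[b=h] π[h](T)) → 4
  σ[b<=8]((R ⋈[b=h] π[h](T))) → 4
  π[y,b](σ[b<=8]((R ⋈[b=h] π[h](T)))) → 4

|E| = 4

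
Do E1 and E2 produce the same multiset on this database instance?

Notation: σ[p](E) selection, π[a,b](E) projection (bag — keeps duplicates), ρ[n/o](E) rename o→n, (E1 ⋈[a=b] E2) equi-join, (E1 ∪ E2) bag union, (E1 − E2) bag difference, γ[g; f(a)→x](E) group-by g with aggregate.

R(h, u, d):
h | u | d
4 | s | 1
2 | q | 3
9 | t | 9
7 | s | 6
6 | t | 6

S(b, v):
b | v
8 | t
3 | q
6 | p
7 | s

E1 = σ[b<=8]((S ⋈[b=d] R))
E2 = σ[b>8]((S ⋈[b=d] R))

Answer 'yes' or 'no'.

E1 per-node cardinality:
  S → 4
  R → 5
  (S ⋈[b=d] R) → 3
  σ[b<=8]((S ⋈[b=d] R)) → 3
E2 per-node cardinality:
  S → 4
  R → 5
  (S ⋈[b=d] R) → 3
  σ[b>8]((S ⋈[b=d] R)) → 0

E1 result:
b | v | h | u | d
3 | q | 2 | q | 3
6 | p | 6 | t | 6
6 | p | 7 | s | 6
E2 result:
b | v | h | u | d
(0 rows)
Witness: (6, 'p', 7, 's', 6) appears 1× in E1 but 0× in E2.

no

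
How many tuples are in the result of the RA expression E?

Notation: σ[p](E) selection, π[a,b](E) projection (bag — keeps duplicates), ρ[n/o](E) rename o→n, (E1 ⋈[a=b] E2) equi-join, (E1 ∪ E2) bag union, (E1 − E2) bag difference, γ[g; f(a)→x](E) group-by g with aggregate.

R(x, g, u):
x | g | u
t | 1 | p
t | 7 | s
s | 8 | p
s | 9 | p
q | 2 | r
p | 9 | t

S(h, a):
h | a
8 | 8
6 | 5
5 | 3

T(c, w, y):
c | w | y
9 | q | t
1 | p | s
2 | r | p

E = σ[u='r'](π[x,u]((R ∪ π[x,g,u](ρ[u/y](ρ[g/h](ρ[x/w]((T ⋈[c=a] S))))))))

Stepwise |·|:
  R → 6
  T → 3
  S → 3
  (T ⋈[c=a] S) → 0
  ρ[x/w]((T ⋈[c=a] S)) → 0
  ρ[g/h](ρ[x/w]((T ⋈[c=a] S))) → 0
  ρ[u/y](ρ[g/h](ρ[x/w]((T ⋈[c=a] S)))) → 0
  π[x,g,u](ρ[u/y](ρ[g/h](ρ[x/w]((T ⋈[c=a] S))))) → 0
  (R ∪ π[x,g,u](ρ[u/y](ρ[g/h](ρ[x/w]((T ⋈[c=a] S)))))) → 6
  π[x,u]((R ∪ π[x,g,u](ρ[u/y](ρ[g/h](ρ[x/w]((T ⋈[c=a] S))))))) → 6
  σ[u='r'](π[x,u]((R ∪ π[x,g,u](ρ[u/y](ρ[g/h](ρ[x/w]((T ⋈[c=a] S)))))))) → 1

|E| = 1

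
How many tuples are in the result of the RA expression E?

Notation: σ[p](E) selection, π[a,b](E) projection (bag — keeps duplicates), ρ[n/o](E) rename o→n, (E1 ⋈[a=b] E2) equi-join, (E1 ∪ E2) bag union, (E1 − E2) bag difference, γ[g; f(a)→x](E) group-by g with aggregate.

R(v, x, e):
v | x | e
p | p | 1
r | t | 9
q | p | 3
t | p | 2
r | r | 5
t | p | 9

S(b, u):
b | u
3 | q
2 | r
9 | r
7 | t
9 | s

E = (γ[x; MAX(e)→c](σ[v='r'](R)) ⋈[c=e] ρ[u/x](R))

Row counts bottom-up:
  R → 6
  σ[v='r'](R) → 2
  γ[x; MAX(e)→c](σ[v='r'](R)) → 2
  R → 6
  ρ[u/x](R) → 6
  (γ[x; MAX(e)→c](σ[v='r'](R)) ⋈[c=e] ρ[u/x](R)) → 3

|E| = 3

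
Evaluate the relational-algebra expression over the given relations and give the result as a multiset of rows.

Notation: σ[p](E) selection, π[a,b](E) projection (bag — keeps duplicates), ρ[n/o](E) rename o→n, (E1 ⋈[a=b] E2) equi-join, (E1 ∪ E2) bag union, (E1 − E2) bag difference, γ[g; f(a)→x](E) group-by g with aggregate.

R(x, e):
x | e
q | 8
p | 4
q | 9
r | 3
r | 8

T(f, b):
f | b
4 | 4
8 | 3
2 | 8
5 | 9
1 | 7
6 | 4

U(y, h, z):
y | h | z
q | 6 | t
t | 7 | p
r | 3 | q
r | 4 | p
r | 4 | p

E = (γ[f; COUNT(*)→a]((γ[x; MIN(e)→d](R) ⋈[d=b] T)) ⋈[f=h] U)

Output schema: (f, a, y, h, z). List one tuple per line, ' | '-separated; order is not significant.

Row counts bottom-up:
  R → 5
  γ[x; MIN(e)→d](R) → 3
  T → 6
  (γ[x; MIN(e)→d](R) ⋈[d=b] T) → 4
  γ[f; COUNT(*)→a]((γ[x; MIN(e)→d](R) ⋈[d=b] T)) → 4
  U → 5
  (γ[f; COUNT(*)→a]((γ[x; MIN(e)→d](R) ⋈[d=b] T)) ⋈[f=h] U) → 3

== RESULT ==
f | a | y | h | z
4 | 1 | r | 4 | p
4 | 1 | r | 4 | p
6 | 1 | q | 6 | t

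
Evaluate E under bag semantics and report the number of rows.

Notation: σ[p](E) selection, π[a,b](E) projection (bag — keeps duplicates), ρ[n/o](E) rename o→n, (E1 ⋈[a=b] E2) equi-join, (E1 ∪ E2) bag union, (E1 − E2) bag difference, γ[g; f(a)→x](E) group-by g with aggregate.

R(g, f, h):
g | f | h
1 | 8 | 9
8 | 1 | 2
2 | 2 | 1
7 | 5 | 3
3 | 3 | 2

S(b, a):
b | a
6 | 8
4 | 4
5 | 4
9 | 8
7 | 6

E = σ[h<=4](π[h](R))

Row counts bottom-up:
  R → 5
  π[h](R) → 5
  σ[h<=4](π[h](R)) → 4

|E| = 4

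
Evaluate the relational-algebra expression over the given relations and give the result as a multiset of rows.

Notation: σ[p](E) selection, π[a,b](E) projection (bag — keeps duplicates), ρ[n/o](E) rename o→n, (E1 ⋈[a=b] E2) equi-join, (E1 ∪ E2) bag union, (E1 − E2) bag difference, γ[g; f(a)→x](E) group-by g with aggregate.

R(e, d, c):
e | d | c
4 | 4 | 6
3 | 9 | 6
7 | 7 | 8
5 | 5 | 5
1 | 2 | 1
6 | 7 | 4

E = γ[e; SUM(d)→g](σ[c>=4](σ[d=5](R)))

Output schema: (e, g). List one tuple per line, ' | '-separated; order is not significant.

Row counts bottom-up:
  R → 6
  σ[d=5](R) → 1
  σ[c>=4](σ[d=5](R)) → 1
  γ[e; SUM(d)→g](σ[c>=4](σ[d=5](R))) → 1

== RESULT ==
e | g
5 | 5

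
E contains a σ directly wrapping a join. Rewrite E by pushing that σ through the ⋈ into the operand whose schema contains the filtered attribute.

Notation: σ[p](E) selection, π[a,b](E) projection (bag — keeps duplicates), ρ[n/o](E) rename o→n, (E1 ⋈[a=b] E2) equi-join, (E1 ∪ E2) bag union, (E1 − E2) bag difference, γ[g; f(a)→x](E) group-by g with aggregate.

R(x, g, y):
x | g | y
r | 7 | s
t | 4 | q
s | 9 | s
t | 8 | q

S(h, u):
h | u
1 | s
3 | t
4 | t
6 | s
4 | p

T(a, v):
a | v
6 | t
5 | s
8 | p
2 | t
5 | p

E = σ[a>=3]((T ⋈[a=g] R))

σ filters on a, owned by the left side.
E' = (σ[a>=3](T) ⋈[a=g] R)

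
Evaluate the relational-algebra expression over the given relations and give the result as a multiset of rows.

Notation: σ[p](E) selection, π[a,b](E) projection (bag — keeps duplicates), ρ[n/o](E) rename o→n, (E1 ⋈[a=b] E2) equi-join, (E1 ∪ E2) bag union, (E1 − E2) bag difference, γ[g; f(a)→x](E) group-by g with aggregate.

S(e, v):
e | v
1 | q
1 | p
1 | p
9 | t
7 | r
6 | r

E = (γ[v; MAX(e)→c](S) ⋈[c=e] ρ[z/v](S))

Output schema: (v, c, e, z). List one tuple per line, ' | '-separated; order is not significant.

Stepwise |·|:
  S → 6
  γ[v; MAX(e)→c](S) → 4
  S → 6
  ρ[z/v](S) → 6
  (γ[v; MAX(e)→c](S) ⋈[c=e] ρ[z/v](S)) → 8

== RESULT ==
v | c | e | z
p | 1 | 1 | p
p | 1 | 1 | p
p | 1 | 1 | q
q | 1 | 1 | p
q | 1 | 1 | p
q | 1 | 1 | q
r | 7 | 7 | r
t | 9 | 9 | t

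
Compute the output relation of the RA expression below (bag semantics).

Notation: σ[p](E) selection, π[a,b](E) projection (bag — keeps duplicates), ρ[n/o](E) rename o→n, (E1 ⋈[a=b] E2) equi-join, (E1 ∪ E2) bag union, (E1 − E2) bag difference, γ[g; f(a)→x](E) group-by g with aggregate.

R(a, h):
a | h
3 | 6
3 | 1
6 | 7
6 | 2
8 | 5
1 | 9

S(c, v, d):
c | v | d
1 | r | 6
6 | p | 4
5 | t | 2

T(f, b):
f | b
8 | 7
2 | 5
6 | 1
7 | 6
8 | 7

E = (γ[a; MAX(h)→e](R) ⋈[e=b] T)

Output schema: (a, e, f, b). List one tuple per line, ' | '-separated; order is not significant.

Subexpression sizes:
  R → 6
  γ[a; MAX(h)→e](R) → 4
  T → 5
  (γ[a; MAX(h)→e](R) ⋈[e=b] T) → 4

== RESULT ==
a | e | f | b
3 | 6 | 7 | 6
6 | 7 | 8 | 7
6 | 7 | 8 | 7
8 | 5 | 2 | 5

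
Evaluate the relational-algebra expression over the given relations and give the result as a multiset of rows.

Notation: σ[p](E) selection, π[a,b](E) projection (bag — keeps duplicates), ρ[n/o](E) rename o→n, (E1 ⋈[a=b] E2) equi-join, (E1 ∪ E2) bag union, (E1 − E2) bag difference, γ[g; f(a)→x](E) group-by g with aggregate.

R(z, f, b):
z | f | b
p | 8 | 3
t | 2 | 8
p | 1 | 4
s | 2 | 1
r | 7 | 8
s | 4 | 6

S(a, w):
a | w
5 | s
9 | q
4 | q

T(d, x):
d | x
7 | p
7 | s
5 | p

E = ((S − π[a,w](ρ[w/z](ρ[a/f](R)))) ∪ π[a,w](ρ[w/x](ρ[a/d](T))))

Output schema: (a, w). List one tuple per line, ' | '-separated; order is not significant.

Per-node cardinality:
  S → 3
  R → 6
  ρ[a/f](R) → 6
  ρ[w/z](ρ[a/f](R)) → 6
  π[a,w](ρ[w/z](ρ[a/f](R))) → 6
  (S − π[a,w](ρ[w/z](ρ[a/f](R)))) → 3
  T → 3
  ρ[a/d](T) → 3
  ρ[w/x](ρ[a/d](T)) → 3
  π[a,w](ρ[w/x](ρ[a/d](T))) → 3
  ((S − π[a,w](ρ[w/z](ρ[a/f](R)))) ∪ π[a,w](ρ[w/x](ρ[a/d](T)))) → 6

== RESULT ==
a | w
4 | q
5 | p
5 | s
7 | p
7 | s
9 | q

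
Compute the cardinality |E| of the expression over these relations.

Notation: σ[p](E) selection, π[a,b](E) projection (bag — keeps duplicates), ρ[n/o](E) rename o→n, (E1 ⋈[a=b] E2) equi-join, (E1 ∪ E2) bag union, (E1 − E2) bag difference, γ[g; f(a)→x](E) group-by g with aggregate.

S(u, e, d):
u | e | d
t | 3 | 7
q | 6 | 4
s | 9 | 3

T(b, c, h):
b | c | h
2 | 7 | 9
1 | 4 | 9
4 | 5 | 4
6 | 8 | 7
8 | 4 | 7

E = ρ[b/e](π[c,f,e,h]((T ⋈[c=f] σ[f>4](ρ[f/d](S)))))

Subexpression sizes:
  T → 5
  S → 3
  ρ[f/d](S) → 3
  σ[f>4](ρ[f/d](S)) → 1
  (T ⋈[c=f] σ[f>4](ρ[f/d](S))) → 1
  π[c,f,e,h]((T ⋈[c=f] σ[f>4](ρ[f/d](S)))) → 1
  ρ[b/e](π[c,f,e,h]((T ⋈[c=f] σ[f>4](ρ[f/d](S))))) → 1

|E| = 1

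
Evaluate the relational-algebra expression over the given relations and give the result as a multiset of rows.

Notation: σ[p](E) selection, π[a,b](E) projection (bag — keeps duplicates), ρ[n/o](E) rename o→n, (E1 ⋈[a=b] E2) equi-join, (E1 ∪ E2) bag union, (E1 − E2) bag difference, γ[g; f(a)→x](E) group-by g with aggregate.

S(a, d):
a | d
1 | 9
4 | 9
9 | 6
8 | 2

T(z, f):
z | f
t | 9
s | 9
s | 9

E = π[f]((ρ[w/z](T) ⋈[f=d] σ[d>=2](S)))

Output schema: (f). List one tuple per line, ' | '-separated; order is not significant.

Per-node cardinality:
  T → 3
  ρ[w/z](T) → 3
  S → 4
  σ[d>=2](S) → 4
  (ρ[w/z](T) ⋈[f=d] σ[d>=2](S)) → 6
  π[f]((ρ[w/z](T) ⋈[f=d] σ[d>=2](S))) → 6

== RESULT ==
f
9
9
9
9
9
9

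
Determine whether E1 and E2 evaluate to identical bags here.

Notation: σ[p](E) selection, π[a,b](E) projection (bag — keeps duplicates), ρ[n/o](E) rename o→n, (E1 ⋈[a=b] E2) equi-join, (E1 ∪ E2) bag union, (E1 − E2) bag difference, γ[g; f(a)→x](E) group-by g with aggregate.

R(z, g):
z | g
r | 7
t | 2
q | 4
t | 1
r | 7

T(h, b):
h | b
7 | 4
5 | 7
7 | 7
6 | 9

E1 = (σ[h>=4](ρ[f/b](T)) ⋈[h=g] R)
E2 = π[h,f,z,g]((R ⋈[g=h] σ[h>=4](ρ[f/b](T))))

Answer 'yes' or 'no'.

E1 subexpression sizes:
  T → 4
  ρ[f/b](T) → 4
  σ[h>=4](ρ[f/b](T)) → 4
  R → 5
  (σ[h>=4](ρ[f/b](T)) ⋈[h=g] R) → 4
E2 subexpression sizes:
  R → 5
  T → 4
  ρ[f/b](T) → 4
  σ[h>=4](ρ[f/b](T)) → 4
  (R ⋈[g=h] σ[h>=4](ρ[f/b](T))) → 4
  π[h,f,z,g]((R ⋈[g=h] σ[h>=4](ρ[f/b](T)))) → 4

E1 and E2 produce the same multiset:
h | f | z | g
7 | 4 | r | 7
7 | 4 | r | 7
7 | 7 | r | 7
7 | 7 | r | 7

yes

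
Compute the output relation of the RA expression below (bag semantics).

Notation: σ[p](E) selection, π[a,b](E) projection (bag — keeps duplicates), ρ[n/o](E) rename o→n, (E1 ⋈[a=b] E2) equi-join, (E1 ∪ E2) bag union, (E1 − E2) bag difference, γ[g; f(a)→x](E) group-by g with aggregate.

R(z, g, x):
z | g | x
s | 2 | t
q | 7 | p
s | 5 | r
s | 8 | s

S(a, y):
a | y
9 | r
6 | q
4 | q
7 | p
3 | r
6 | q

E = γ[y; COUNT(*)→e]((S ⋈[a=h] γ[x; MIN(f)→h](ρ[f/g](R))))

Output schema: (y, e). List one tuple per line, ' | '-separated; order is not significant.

Per-node cardinality:
  S → 6
  R → 4
  ρ[f/g](R) → 4
  γ[x; MIN(f)→h](ρ[f/g](R)) → 4
  (S ⋈[a=h] γ[x; MIN(f)→h](ρ[f/g](R))) → 1
  γ[y; COUNT(*)→e]((S ⋈[a=h] γ[x; MIN(f)→h](ρ[f/g](R)))) → 1

== RESULT ==
y | e
p | 1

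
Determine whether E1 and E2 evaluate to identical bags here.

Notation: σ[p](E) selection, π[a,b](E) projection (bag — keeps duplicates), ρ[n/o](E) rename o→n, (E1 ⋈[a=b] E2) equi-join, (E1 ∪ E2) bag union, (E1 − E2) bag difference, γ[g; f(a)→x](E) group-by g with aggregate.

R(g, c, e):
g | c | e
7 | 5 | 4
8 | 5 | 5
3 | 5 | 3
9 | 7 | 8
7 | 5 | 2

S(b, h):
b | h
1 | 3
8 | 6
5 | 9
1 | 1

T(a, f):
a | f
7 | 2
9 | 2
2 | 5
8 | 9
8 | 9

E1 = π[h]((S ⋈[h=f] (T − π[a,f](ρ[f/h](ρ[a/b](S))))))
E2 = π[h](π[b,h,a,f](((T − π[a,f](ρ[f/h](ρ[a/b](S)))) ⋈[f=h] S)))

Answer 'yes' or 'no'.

E1 subexpression sizes:
  S → 4
  T → 5
  S → 4
  ρ[a/b](S) → 4
  ρ[f/h](ρ[a/b](S)) → 4
  π[a,f](ρ[f/h](ρ[a/b](S))) → 4
  (T − π[a,f](ρ[f/h](ρ[a/b](S)))) → 5
  (S ⋈[h=f] (T − π[a,f](ρ[f/h](ρ[a/b](S))))) → 2
  π[h]((S ⋈[h=f] (T − π[a,f](ρ[f/h](ρ[a/b](S)))))) → 2
E2 subexpression sizes:
  T → 5
  S → 4
  ρ[a/b](S) → 4
  ρ[f/h](ρ[a/b](S)) → 4
  π[a,f](ρ[f/h](ρ[a/b](S))) → 4
  (T − π[a,f](ρ[f/h](ρ[a/b](S)))) → 5
  S → 4
  ((T − π[a,f](ρ[f/h](ρ[a/b](S)))) ⋈[f=h] S) → 2
  π[b,h,a,f](((T − π[a,f](ρ[f/h](ρ[a/b](S)))) ⋈[f=h] S)) → 2
  π[h](π[b,h,a,f](((T − π[a,f](ρ[f/h](ρ[a/b](S)))) ⋈[f=h] S))) → 2

E1 and E2 produce the same multiset:
h
9
9

yes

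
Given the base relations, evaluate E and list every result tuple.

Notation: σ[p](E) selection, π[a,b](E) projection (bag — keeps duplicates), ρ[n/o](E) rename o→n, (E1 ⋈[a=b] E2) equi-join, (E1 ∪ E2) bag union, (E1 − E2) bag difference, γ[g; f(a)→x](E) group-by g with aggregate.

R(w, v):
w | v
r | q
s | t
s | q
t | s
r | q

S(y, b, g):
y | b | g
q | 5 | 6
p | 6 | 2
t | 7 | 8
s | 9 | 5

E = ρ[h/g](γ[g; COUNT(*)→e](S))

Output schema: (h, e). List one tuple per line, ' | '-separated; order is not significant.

Per-node cardinality:
  S → 4
  γ[g; COUNT(*)→e](S) → 4
  ρ[h/g](γ[g; COUNT(*)→e](S)) → 4

== RESULT ==
h | e
2 | 1
5 | 1
6 | 1
8 | 1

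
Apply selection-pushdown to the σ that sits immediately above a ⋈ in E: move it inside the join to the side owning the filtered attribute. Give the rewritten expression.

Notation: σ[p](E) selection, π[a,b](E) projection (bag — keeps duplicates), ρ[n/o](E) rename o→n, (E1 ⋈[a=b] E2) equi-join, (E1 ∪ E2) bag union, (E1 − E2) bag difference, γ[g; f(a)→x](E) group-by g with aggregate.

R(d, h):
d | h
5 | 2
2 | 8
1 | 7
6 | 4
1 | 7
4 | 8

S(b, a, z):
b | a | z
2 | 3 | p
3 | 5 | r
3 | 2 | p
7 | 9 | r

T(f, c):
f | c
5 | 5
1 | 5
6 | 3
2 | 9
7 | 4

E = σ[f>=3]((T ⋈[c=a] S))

σ filters on f, owned by the left side.
E' = (σ[f>=3](T) ⋈[c=a] S)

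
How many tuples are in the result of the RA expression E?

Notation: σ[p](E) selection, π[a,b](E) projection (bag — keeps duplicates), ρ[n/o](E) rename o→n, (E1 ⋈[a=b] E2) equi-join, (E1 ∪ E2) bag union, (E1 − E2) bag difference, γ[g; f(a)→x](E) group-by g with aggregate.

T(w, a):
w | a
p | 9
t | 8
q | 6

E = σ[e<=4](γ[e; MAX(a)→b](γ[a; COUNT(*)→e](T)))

Per-node cardinality:
  T → 3
  γ[a; COUNT(*)→e](T) → 3
  γ[e; MAX(a)→b](γ[a; COUNT(*)→e](T)) → 1
  σ[e<=4](γ[e; MAX(a)→b](γ[a; COUNT(*)→e](T))) → 1

|E| = 1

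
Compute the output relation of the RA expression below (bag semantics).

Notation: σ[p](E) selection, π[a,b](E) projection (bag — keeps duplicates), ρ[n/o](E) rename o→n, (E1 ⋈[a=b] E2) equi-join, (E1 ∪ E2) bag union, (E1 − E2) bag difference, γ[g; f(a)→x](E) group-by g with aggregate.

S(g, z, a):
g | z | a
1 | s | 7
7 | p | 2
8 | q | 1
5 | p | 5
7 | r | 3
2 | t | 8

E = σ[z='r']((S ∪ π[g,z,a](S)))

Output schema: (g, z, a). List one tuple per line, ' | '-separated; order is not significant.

Subexpression sizes:
  S → 6
  S → 6
  π[g,z,a](S) → 6
  (S ∪ π[g,z,a](S)) → 12
  σ[z='r']((S ∪ π[g,z,a](S))) → 2

== RESULT ==
g | z | a
7 | r | 3
7 | r | 3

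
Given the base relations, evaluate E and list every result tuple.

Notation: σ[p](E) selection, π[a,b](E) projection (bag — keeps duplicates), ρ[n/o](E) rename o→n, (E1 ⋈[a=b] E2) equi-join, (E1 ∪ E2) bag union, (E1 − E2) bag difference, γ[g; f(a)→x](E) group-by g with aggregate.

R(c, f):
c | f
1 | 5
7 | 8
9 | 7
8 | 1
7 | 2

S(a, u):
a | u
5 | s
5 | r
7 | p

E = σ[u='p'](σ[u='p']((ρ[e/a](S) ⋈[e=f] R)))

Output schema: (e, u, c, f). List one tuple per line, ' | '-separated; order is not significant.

Stepwise |·|:
  S → 3
  ρ[e/a](S) → 3
  R → 5
  (ρ[e/a](S) ⋈[e=f] R) → 3
  σ[u='p']((ρ[e/a](S) ⋈[e=f] R)) → 1
  σ[u='p'](σ[u='p']((ρ[e/a](S) ⋈[e=f] R))) → 1

== RESULT ==
e | u | c | f
7 | p | 9 | 7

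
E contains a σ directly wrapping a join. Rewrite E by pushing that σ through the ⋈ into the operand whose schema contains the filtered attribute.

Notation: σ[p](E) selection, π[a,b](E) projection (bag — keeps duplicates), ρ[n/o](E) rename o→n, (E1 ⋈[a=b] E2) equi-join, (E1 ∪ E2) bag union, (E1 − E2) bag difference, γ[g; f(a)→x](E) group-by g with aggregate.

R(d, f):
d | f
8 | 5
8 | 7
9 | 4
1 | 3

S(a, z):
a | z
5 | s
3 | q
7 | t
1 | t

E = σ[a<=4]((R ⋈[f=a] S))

σ filters on a, owned by the right side.
E' = (R ⋈[f=a] σ[a<=4](S))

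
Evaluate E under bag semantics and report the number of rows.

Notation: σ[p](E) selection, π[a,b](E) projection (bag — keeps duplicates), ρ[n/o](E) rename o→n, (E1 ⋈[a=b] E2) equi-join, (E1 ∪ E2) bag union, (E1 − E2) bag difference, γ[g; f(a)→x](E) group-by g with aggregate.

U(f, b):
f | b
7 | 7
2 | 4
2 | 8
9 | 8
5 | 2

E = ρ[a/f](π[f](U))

Per-node cardinality:
  U → 5
  π[f](U) → 5
  ρ[a/f](π[f](U)) → 5

|E| = 5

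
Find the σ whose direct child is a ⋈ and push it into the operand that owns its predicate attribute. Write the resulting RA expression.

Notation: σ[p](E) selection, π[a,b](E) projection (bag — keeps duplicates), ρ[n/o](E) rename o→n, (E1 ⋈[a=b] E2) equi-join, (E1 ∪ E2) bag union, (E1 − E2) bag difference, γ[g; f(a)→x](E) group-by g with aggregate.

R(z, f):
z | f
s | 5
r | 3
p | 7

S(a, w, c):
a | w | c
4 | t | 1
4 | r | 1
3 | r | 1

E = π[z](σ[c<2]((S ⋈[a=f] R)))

σ filters on c, owned by the left side.
E' = π[z]((σ[c<2](S) ⋈[a=f] R))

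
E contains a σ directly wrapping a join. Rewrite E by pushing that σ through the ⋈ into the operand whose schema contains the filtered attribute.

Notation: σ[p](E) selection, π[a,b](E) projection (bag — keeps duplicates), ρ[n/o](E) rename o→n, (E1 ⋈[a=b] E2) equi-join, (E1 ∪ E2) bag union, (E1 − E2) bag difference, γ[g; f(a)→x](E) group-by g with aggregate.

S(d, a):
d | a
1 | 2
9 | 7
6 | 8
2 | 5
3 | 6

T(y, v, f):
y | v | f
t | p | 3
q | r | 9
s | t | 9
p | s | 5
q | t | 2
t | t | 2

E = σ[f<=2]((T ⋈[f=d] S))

σ filters on f, owned by the left side.
E' = (σ[f<=2](T) ⋈[f=d] S)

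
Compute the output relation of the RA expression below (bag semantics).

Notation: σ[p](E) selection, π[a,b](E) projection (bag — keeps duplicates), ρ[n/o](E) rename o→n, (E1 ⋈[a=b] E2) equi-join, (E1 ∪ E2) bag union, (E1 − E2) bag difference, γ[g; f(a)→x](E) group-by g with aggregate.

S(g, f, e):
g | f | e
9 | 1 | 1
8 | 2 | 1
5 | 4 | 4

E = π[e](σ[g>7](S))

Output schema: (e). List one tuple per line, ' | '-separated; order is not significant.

Row counts bottom-up:
  S → 3
  σ[g>7](S) → 2
  π[e](σ[g>7](S)) → 2

== RESULT ==
e
1
1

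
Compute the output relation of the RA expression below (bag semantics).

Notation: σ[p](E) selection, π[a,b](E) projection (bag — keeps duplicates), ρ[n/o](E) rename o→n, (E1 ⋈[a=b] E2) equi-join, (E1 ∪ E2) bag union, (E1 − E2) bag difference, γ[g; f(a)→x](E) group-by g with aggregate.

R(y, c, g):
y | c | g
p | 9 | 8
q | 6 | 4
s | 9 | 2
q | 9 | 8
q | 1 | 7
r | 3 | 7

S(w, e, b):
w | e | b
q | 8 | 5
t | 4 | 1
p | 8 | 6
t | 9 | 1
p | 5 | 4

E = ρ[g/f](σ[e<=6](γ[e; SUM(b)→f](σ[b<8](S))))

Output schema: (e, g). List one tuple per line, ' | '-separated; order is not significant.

Subexpression sizes:
  S → 5
  σ[b<8](S) → 5
  γ[e; SUM(b)→f](σ[b<8](S)) → 4
  σ[e<=6](γ[e; SUM(b)→f](σ[b<8](S))) → 2
  ρ[g/f](σ[e<=6](γ[e; SUM(b)→f](σ[b<8](S)))) → 2

== RESULT ==
e | g
4 | 1
5 | 4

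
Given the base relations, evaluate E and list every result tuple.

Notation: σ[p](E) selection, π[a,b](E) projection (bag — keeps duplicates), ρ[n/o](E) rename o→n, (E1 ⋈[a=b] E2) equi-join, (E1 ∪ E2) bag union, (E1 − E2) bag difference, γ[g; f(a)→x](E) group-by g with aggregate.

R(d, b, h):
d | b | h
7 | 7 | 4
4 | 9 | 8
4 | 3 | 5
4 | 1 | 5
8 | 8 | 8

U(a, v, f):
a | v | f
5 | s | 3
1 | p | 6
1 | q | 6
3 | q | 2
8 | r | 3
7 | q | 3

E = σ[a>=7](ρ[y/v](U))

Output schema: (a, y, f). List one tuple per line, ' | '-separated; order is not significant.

Row counts bottom-up:
  U → 6
  ρ[y/v](U) → 6
  σ[a>=7](ρ[y/v](U)) → 2

== RESULT ==
a | y | f
7 | q | 3
8 | r | 3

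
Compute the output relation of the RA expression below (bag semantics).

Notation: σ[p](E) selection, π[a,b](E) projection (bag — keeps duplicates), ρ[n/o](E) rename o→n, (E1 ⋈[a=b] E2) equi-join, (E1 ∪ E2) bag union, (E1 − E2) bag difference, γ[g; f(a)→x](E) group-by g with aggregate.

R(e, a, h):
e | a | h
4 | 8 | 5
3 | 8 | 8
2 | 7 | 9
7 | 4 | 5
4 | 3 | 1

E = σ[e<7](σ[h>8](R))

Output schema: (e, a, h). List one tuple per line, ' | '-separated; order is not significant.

Stepwise |·|:
  R → 5
  σ[h>8](R) → 1
  σ[e<7](σ[h>8](R)) → 1

== RESULT ==
e | a | h
2 | 7 | 9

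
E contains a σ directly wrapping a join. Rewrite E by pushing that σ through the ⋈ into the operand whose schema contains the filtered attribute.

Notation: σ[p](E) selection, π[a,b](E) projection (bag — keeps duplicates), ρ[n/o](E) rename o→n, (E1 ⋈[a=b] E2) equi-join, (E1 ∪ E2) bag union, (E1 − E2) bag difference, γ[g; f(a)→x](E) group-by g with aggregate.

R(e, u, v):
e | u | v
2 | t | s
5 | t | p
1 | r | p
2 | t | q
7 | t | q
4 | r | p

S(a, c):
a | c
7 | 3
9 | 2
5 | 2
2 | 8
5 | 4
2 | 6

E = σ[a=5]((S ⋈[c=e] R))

σ filters on a, owned by the left side.
E' = (σ[a=5](S) ⋈[c=e] R)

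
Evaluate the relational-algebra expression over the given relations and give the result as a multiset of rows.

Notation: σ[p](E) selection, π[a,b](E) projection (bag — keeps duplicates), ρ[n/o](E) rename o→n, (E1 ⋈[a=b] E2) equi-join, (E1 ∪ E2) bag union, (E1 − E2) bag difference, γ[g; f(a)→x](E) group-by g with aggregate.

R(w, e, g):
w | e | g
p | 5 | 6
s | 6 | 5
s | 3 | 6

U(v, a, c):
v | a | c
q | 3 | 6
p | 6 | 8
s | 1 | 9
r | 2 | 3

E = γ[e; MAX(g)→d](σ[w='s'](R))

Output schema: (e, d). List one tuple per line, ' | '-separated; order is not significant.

Stepwise |·|:
  R → 3
  σ[w='s'](R) → 2
  γ[e; MAX(g)→d](σ[w='s'](R)) → 2

== RESULT ==
e | d
3 | 6
6 | 5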